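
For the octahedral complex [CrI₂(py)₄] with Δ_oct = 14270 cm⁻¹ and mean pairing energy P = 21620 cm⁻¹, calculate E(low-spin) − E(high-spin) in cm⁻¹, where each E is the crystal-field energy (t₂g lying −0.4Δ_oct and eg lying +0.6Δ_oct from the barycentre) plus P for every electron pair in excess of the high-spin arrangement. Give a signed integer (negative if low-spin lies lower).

Ligand charges: 2×(-1) from I⁻ and 4×(+0) from py sum to -2; with overall charge +0, Cr is +2.
Cr sits in group 6; removing 2 electrons leaves Cr²⁺ with 6 − 2 = 4 d electrons.
High-spin d⁴ fills as t₂g³ eg¹ with CFSE 3(−0.4) + 1(+0.6) = -0.6Δ_oct = -8562 cm⁻¹.
Low-spin t₂g⁴ eg⁰ gives -1.6Δ_oct = -22832 cm⁻¹, but forming 1 extra pair costs 1P = 21620 cm⁻¹, so E(LS) = -22832 + 21620 = -1212 cm⁻¹.
Thus E(LS) − E(HS) = 7350 cm⁻¹.

7350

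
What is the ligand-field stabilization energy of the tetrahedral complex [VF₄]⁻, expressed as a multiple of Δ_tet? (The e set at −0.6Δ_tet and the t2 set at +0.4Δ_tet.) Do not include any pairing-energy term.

-1.2 Δ_tet

Each F⁻ contributes -1; 4 × (-1) = -4. With overall charge -1, V is in the +3 oxidation state.
V sits in group 5; removing 3 electrons leaves V³⁺ with 5 − 3 = 2 d electrons.
Tetrahedral fields are weak (Δₜ ≈ 4/9 Δₒ), so electrons fill high-spin.
Configuration: e^2 t2^0.
CFSE = 2(-0.6Δ_tet) + 0(0.4Δ_tet) = -1.2Δ_tet + 0.0Δ_tet = -1.2Δ_tet.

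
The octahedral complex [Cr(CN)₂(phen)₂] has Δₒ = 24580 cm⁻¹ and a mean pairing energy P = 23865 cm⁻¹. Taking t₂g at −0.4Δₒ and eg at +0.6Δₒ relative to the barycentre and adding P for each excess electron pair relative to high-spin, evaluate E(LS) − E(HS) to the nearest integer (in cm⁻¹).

Ligand charges: 2×(-1) from CN⁻ and 2×(+0) from phen sum to -2; with overall charge +0, Cr is +2.
Cr sits in group 6; removing 2 electrons leaves Cr²⁺ with 6 − 2 = 4 d electrons.
In the high-spin limit (t₂g³ eg¹) the orbital term is -0.6Δₒ = -14748 cm⁻¹, with no excess pairing.
For low-spin the configuration is t₂g⁴ eg⁰: orbital energy -1.6 × 24580 = -39328 cm⁻¹, and 1 additional pair relative to high-spin adds 23865 cm⁻¹, giving -15463 cm⁻¹.
E(LS) − E(HS) = -15463 − (-14748) = -715 cm⁻¹.

-715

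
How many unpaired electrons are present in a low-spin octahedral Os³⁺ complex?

1

Group 8 minus oxidation state +3 gives a d⁵ configuration for Os³⁺.
Configuration: t₂g⁵ eg⁰, giving 1 unpaired electron.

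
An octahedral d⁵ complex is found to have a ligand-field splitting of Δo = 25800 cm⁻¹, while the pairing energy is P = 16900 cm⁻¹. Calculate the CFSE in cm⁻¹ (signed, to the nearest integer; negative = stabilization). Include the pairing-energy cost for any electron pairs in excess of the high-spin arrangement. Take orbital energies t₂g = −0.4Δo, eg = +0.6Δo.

-17800

Since Δo = 25800 cm⁻¹ > P = 16900 cm⁻¹, the complex adopts the low-spin configuration.
Configuration: t₂g⁵ eg⁰.
Orbital CFSE = -2.0Δo = -2.0 × 25800 = -51600 cm⁻¹.
Excess pairs vs high-spin: 2 − 0 = 2; pairing cost = +33800 cm⁻¹.
Net CFSE = -51600 + 33800 = -17800 cm⁻¹.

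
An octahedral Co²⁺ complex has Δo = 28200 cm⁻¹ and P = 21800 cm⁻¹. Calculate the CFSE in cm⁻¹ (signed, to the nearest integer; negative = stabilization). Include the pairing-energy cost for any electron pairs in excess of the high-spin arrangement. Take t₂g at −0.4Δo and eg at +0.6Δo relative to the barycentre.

Co sits in group 9; removing 2 electrons leaves Co²⁺ with 9 − 2 = 7 d electrons.
With Δo > P the complex is low-spin.
Configuration: t₂g⁶ eg¹.
Orbital CFSE = -1.8Δo = -1.8 × 28200 = -50760 cm⁻¹.
Excess pairs vs high-spin: 3 − 2 = 1; pairing cost = +21800 cm⁻¹.
Net CFSE = -50760 + 21800 = -28960 cm⁻¹.

-28960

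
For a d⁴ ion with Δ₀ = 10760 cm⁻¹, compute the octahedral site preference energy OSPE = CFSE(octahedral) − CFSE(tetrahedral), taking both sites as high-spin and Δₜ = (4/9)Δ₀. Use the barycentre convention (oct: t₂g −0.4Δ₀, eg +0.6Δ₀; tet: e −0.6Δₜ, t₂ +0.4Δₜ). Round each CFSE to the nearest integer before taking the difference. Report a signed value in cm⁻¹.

Octahedral high-spin t2g^3 e_g^1: CFSE = -0.6 × 10760 = -6456 cm⁻¹.
In a tetrahedral site the filling is e^2 t2^2: CFSE(tet) = -0.4Δₜ = -0.4 × (4/9)(10760) = -1913 cm⁻¹.
OSPE = -6456 − (-1913) = -4543 cm⁻¹.

-4543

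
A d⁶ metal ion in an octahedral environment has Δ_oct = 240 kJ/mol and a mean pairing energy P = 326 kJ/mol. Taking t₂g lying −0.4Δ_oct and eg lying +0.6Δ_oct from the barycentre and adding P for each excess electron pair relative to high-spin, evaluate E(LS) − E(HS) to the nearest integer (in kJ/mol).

In the high-spin limit (t₂g⁴ eg²) the orbital term is -0.4Δ_oct = -96 kJ/mol, with no excess pairing.
Low-spin t₂g⁶ eg⁰ gives -2.4Δ_oct = -576 kJ/mol, but forming 2 extra pairs costs 2P = 652 kJ/mol, so E(LS) = -576 + 652 = 76 kJ/mol.
The difference is 76 − (-96) = 172 kJ/mol, so high-spin lies lower.

172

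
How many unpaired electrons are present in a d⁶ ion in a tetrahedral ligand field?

Tetrahedral splitting is small, so the complex is high-spin.
Configuration: e³ t₂³, giving 4 unpaired electrons.

4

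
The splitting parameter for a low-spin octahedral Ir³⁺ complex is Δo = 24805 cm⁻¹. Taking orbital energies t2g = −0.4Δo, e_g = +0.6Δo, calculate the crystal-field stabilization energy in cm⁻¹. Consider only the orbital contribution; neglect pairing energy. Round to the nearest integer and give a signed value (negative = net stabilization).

Ir sits in group 9; removing 3 electrons leaves Ir³⁺ with 9 − 3 = 6 d electrons.
The d⁶ electrons fill as t2g^6 e_g^0.
Orbital CFSE = 6(-0.4) + 0(0.6) = -2.4Δo = -2.4 × 24805 = -59532 cm⁻¹.

-59532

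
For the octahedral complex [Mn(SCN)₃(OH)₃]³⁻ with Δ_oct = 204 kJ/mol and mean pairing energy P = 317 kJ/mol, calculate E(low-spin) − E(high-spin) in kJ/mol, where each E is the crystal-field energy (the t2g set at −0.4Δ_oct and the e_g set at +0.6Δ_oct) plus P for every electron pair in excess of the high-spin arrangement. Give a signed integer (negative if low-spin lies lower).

Ligand charges: 3×(-1) from SCN⁻ and 3×(-1) from OH⁻ sum to -6; with overall charge -3, Mn is +3.
Mn sits in group 7; removing 3 electrons leaves Mn³⁺ with 7 − 3 = 4 d electrons.
High-spin: t2g^3 e_g^1, CFSE = -0.6Δ_oct = -122 kJ/mol.
Low-spin: t2g^4 e_g^0, orbital CFSE = -1.6Δ_oct = -326 kJ/mol; plus 1 excess pair × P = +317 kJ/mol; total -9 kJ/mol.
Thus E(LS) − E(HS) = 113 kJ/mol.

113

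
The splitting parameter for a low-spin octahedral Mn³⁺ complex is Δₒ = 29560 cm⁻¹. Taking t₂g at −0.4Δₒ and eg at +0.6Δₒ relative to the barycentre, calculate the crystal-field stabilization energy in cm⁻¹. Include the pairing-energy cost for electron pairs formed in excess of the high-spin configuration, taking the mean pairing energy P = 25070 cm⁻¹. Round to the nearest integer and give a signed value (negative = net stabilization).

-22226

Mn sits in group 7; removing 3 electrons leaves Mn³⁺ with 7 − 3 = 4 d electrons.
The d⁴ electrons fill as t₂g⁴ eg⁰.
The orbital stabilization is -1.6Δₒ = -1.6 × 29560 = -47296 cm⁻¹.
High-spin d⁴ would be t₂g³ eg¹ with 0 pairs; low-spin has 1, so 1 excess pair costs +1P = +25070 cm⁻¹.
Overall CFSE = -47296 + 25070 = -22226 cm⁻¹.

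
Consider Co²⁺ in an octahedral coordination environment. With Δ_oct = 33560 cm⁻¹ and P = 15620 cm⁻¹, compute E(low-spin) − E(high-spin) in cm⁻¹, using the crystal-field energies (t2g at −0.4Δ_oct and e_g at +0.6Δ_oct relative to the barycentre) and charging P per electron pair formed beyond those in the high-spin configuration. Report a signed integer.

-17940

Co is in group 9, so Co²⁺ is d⁷ (9 − 2 = 7).
In the high-spin limit (t2g^5 e_g^2) the orbital term is -0.8Δ_oct = -26848 cm⁻¹, with no excess pairing.
Low-spin: t2g^6 e_g^1, orbital CFSE = -1.8Δ_oct = -60408 cm⁻¹; plus 1 excess pair × P = +15620 cm⁻¹; total -44788 cm⁻¹.
Thus E(LS) − E(HS) = -17940 cm⁻¹.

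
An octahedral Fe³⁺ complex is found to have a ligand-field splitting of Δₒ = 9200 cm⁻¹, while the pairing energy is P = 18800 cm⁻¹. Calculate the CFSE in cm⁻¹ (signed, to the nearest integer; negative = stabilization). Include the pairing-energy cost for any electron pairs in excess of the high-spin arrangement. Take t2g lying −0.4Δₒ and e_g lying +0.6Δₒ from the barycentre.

Fe³⁺: group 8, so d-count = 8 − 3 = 5.
Here Δₒ < P (9200 < 18800), so the high-spin state is favoured.
Configuration: t2g^3 e_g^2.
Orbital CFSE = 0.0Δₒ = 0.0 × 9200 = 0 cm⁻¹.
High-spin has no excess pairs, so no pairing correction applies.

0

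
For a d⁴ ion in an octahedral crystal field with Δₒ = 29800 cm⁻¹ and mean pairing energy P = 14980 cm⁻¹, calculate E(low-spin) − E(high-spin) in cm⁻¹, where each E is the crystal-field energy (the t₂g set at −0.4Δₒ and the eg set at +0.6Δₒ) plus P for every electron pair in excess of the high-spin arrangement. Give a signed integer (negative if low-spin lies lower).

High-spin d⁴ fills as t₂g³ eg¹ with CFSE 3(−0.4) + 1(+0.6) = -0.6Δₒ = -17880 cm⁻¹.
Low-spin t₂g⁴ eg⁰ gives -1.6Δₒ = -47680 cm⁻¹, but forming 1 extra pair costs 1P = 14980 cm⁻¹, so E(LS) = -47680 + 14980 = -32700 cm⁻¹.
The difference is -32700 − (-17880) = -14820 cm⁻¹, so low-spin lies lower.

-14820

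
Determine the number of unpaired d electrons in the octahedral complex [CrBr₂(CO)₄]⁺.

Ligand charges: 2×(-1) from Br⁻ and 4×(+0) from CO sum to -2; with overall charge +1, Cr is +3.
Cr³⁺: group 6, so d-count = 6 − 3 = 3.
Configuration: t₂g³ eg⁰, giving 3 unpaired electrons.

3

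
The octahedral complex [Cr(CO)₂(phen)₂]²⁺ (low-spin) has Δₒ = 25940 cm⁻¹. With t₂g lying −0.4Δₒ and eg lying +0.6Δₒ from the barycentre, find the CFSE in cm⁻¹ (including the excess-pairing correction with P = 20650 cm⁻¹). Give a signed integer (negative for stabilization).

Ligand charges: 2×(+0) from CO and 2×(+0) from phen sum to +0; with overall charge +2, Cr is +2.
Cr sits in group 6; removing 2 electrons leaves Cr²⁺ with 6 − 2 = 4 d electrons.
The d⁴ electrons fill as t₂g⁴ eg⁰.
The orbital stabilization is -1.6Δₒ = -1.6 × 25940 = -41504 cm⁻¹.
High-spin d⁴ would be t₂g³ eg¹ with 0 pairs; low-spin has 1, so 1 excess pair costs +1P = +20650 cm⁻¹.
Overall CFSE = -41504 + 20650 = -20854 cm⁻¹.

-20854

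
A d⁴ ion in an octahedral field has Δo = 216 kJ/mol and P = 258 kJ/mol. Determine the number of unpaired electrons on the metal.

With Δo < P the complex is high-spin.
Configuration: t₂g³ eg¹.
Unpaired electrons: 4.

4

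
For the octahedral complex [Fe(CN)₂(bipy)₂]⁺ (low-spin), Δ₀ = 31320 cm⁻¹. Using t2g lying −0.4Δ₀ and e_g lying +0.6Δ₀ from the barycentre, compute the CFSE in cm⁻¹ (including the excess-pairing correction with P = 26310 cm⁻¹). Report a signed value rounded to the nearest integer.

Ligand charges: 2×(-1) from CN⁻ and 2×(+0) from bipy sum to -2; with overall charge +1, Fe is +3.
Fe³⁺: group 8, so d-count = 8 − 3 = 5.
The d⁵ electrons fill as t2g^5 e_g^0.
The orbital stabilization is -2.0Δ₀ = -2.0 × 31320 = -62640 cm⁻¹.
High-spin d⁵ would be t2g^3 e_g^2 with 0 pairs; low-spin has 2, so 2 excess pairs cost +2P = +52620 cm⁻¹.
Combining: -62640 + 52620 = -10020 cm⁻¹.

-10020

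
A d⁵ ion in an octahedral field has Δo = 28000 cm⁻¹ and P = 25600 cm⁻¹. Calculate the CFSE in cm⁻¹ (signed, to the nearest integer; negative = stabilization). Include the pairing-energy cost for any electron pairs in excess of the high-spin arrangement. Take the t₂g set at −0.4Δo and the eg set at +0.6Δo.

-4800

Δo > P, so pairing is preferred: the ground state is low-spin.
Filling d⁵ accordingly: t₂g⁵ eg⁰.
Orbital CFSE = -2.0Δo = -2.0 × 28000 = -56000 cm⁻¹.
Excess pairs vs high-spin: 2 − 0 = 2; pairing cost = +51200 cm⁻¹.
Net CFSE = -56000 + 51200 = -4800 cm⁻¹.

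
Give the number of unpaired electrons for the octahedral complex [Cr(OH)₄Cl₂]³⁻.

3

Ligand charges: 4×(-1) from OH⁻ and 2×(-1) from Cl⁻ sum to -6; with overall charge -3, Cr is +3.
Cr³⁺: group 6, so d-count = 6 − 3 = 3.
Configuration: t₂g³ eg⁰, giving 3 unpaired electrons.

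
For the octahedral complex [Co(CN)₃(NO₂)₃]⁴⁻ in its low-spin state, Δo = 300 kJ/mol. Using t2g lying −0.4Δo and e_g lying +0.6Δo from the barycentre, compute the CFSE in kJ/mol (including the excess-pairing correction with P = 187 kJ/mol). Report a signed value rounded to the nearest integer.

-353

Ligand charges: 3×(-1) from CN⁻ and 3×(-1) from NO₂⁻ sum to -6; with overall charge -4, Co is +2.
Co sits in group 9; removing 2 electrons leaves Co²⁺ with 9 − 2 = 7 d electrons.
The d⁷ electrons fill as t2g^6 e_g^1.
The orbital stabilization is -1.8Δo = -1.8 × 300 = -540 kJ/mol.
High-spin d⁷ would be t2g^5 e_g^2 with 2 pairs; low-spin has 3, so 1 excess pair costs +1P = +187 kJ/mol.
Combining: -540 + 187 = -353 kJ/mol.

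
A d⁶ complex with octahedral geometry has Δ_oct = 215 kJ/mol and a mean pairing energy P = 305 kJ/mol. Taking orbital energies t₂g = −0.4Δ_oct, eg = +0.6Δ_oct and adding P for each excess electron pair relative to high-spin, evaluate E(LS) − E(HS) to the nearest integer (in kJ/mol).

180

High-spin: t₂g⁴ eg², CFSE = -0.4Δ_oct = -86 kJ/mol.
Low-spin t₂g⁶ eg⁰ gives -2.4Δ_oct = -516 kJ/mol, but forming 2 extra pairs costs 2P = 610 kJ/mol, so E(LS) = -516 + 610 = 94 kJ/mol.
E(LS) − E(HS) = 94 − (-86) = 180 kJ/mol.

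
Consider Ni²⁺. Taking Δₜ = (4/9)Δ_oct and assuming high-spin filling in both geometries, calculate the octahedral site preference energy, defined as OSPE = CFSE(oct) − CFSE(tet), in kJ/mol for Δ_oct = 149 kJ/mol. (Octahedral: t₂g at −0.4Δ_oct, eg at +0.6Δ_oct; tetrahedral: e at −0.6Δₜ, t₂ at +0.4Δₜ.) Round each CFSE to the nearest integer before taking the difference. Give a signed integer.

Ni is in group 10, so Ni²⁺ is d⁸ (10 − 2 = 8).
Octahedral high-spin t₂g⁶ eg²: CFSE = -1.2 × 149 = -179 kJ/mol.
Tetrahedral: e⁴ t₂⁴, CFSE = 4(−0.6) + 4(+0.4) = -0.8Δₜ = -0.8 × (4/9) × 149 = -53 kJ/mol.
Subtracting, OSPE = -179 − (-53) = -126 kJ/mol.

-126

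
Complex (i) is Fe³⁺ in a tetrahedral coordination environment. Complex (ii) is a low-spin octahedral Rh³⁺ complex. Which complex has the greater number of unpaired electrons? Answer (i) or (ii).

(i)

(i): Fe³⁺: group 8, so d-count = 8 − 3 = 5; With tetrahedral geometry the complex is necessarily high-spin; e² t₂³ → 5 unpaired.
(ii): Group 9 minus oxidation state +3 gives a d⁶ configuration for Rh³⁺; t₂g⁶ eg⁰ → 0 unpaired.
So (i) has more unpaired electrons.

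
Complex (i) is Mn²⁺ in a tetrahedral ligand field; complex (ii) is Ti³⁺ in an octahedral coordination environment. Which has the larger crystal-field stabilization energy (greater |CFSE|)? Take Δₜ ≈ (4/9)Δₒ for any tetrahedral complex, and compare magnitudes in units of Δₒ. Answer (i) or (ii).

(i): Group 7 minus oxidation state +2 gives a d⁵ configuration for Mn²⁺; Tetrahedral splitting is small, so the complex is high-spin; e² t₂³, CFSE = 0.0Δₜ ≈ 0.00Δₒ.
(ii): Ti sits in group 4; removing 3 electrons leaves Ti³⁺ with 4 − 3 = 1 d electrons; t2g^1 e_g^0, CFSE = -0.4Δₒ.
So (ii) has the larger |CFSE|.

(ii)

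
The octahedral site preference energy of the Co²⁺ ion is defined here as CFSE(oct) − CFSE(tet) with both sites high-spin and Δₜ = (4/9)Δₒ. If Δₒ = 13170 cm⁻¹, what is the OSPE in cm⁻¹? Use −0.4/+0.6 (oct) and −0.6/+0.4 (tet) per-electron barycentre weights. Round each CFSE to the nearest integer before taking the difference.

-3512

Co is in group 9, so Co²⁺ is d⁷ (9 − 2 = 7).
Octahedral high-spin t₂g⁵ eg²: CFSE = -0.8 × 13170 = -10536 cm⁻¹.
Tetrahedral e⁴ t₂³ gives -1.2Δₜ = -1.2 × (4/9) × 13170 = -7024 cm⁻¹.
Subtracting, OSPE = -10536 − (-7024) = -3512 cm⁻¹.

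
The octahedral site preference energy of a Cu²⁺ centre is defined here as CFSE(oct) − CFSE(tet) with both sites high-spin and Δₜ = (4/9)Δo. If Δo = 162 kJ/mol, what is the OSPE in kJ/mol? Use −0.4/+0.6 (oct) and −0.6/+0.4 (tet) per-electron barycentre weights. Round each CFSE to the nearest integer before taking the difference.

-68

Cu is in group 11, so Cu²⁺ is d⁹ (11 − 2 = 9).
In an octahedral site d⁹ (HS) is t₂g⁶ eg³, giving CFSE(oct) = -0.6Δo = -97 kJ/mol.
Tetrahedral: e⁴ t₂⁵, CFSE = 4(−0.6) + 5(+0.4) = -0.4Δₜ = -0.4 × (4/9) × 162 = -29 kJ/mol.
OSPE = -97 − (-29) = -68 kJ/mol.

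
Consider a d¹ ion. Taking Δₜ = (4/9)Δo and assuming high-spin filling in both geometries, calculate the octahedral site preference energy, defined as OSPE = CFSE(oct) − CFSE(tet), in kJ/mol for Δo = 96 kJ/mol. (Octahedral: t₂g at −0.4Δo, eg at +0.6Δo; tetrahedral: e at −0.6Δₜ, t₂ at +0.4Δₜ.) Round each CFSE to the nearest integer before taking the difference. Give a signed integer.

In an octahedral site d¹ (HS) is t₂g¹ eg⁰, giving CFSE(oct) = -0.4Δo = -38 kJ/mol.
Tetrahedral: e¹ t₂⁰, CFSE = 1(−0.6) + 0(+0.4) = -0.6Δₜ = -0.6 × (4/9) × 96 = -26 kJ/mol.
Subtracting, OSPE = -38 − (-26) = -12 kJ/mol.

-12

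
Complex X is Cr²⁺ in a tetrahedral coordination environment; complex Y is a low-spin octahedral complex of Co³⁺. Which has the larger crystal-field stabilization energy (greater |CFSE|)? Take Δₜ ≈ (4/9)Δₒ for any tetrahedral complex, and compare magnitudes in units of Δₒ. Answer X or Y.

Y

X: Cr sits in group 6; removing 2 electrons leaves Cr²⁺ with 6 − 2 = 4 d electrons; Tetrahedral fields are weak (Δₜ ≈ 4/9 Δₒ), so electrons fill high-spin; e^2 t2^2, CFSE = -0.4Δₜ ≈ -0.18Δₒ.
Y: Co sits in group 9; removing 3 electrons leaves Co³⁺ with 9 − 3 = 6 d electrons; t₂g⁶ eg⁰, CFSE = -2.4Δₒ.
So Y has the larger |CFSE|.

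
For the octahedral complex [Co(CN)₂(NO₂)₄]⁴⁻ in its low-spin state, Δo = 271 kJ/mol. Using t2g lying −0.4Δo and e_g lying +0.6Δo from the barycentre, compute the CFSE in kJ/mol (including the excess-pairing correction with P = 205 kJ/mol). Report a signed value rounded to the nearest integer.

-283

Ligand charges: 2×(-1) from CN⁻ and 4×(-1) from NO₂⁻ sum to -6; with overall charge -4, Co is +2.
Co²⁺: group 9, so d-count = 9 − 2 = 7.
The d⁷ electrons fill as t2g^6 e_g^1.
The orbital stabilization is -1.8Δo = -1.8 × 271 = -488 kJ/mol.
Relative to high-spin t2g^5 e_g^2 (2 paired), the low-spin configuration has 1 additional pair, contributing +1 × 205 = +205 kJ/mol.
Overall CFSE = -488 + 205 = -283 kJ/mol.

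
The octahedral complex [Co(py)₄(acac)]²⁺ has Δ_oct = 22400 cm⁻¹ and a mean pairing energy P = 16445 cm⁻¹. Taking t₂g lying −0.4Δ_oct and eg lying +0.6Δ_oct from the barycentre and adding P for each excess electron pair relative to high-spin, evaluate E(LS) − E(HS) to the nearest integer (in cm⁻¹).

-11910

Ligand charges: 4×(+0) from py and 1×(-1) from acac⁻ sum to -1; with overall charge +2, Co is +3.
Co sits in group 9; removing 3 electrons leaves Co³⁺ with 9 − 3 = 6 d electrons.
High-spin: t₂g⁴ eg², CFSE = -0.4Δ_oct = -8960 cm⁻¹.
Low-spin t₂g⁶ eg⁰ gives -2.4Δ_oct = -53760 cm⁻¹, but forming 2 extra pairs costs 2P = 32890 cm⁻¹, so E(LS) = -53760 + 32890 = -20870 cm⁻¹.
E(LS) − E(HS) = -20870 − (-8960) = -11910 cm⁻¹.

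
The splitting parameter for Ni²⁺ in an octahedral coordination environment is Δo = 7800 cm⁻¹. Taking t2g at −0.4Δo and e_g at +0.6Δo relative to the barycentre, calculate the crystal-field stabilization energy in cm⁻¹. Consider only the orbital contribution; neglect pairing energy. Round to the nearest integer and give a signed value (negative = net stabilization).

-9360

Ni is in group 10, so Ni²⁺ is d⁸ (10 − 2 = 8).
Electron filling gives t2g^6 e_g^2.
The orbital stabilization is -1.2Δo = -1.2 × 7800 = -9360 cm⁻¹.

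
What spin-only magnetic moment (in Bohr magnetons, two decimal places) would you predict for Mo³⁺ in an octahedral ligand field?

Mo sits in group 6; removing 3 electrons leaves Mo³⁺ with 6 − 3 = 3 d electrons.
Configuration: t₂g³ eg⁰ → 3 unpaired electrons.
μ(spin-only) = √[3(3+2)] = √15 ≈ 3.87 Bohr magnetons.

3.87 Bohr magnetons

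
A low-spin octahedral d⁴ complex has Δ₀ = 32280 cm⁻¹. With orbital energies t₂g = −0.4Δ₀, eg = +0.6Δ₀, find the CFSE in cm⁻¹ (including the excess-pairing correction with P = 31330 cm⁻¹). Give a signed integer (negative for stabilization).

-20318

Electron filling gives t₂g⁴ eg⁰.
Orbital CFSE = 4(-0.4) + 0(0.6) = -1.6Δ₀ = -1.6 × 32280 = -51648 cm⁻¹.
Relative to high-spin t₂g³ eg¹ (0 paired), the low-spin configuration has 1 additional pair, contributing +1 × 31330 = +31330 cm⁻¹.
Overall CFSE = -51648 + 31330 = -20318 cm⁻¹.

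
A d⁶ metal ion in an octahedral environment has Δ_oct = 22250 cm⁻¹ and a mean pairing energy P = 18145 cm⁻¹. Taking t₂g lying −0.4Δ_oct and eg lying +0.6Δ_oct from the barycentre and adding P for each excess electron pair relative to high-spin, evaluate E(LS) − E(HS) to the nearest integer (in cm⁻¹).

High-spin: t₂g⁴ eg², CFSE = -0.4Δ_oct = -8900 cm⁻¹.
Low-spin t₂g⁶ eg⁰ gives -2.4Δ_oct = -53400 cm⁻¹, but forming 2 extra pairs costs 2P = 36290 cm⁻¹, so E(LS) = -53400 + 36290 = -17110 cm⁻¹.
The difference is -17110 − (-8900) = -8210 cm⁻¹, so low-spin lies lower.

-8210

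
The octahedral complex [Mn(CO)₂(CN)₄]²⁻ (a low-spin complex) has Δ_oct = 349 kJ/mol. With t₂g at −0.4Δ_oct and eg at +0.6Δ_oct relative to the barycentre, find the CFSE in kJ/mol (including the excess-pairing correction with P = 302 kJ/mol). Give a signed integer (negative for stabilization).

Ligand charges: 2×(+0) from CO and 4×(-1) from CN⁻ sum to -4; with overall charge -2, Mn is +2.
Mn²⁺: group 7, so d-count = 7 − 2 = 5.
Configuration: t₂g⁵ eg⁰.
The orbital stabilization is -2.0Δ_oct = -2.0 × 349 = -698 kJ/mol.
Pairing penalty: 2 pairs vs 0 in the high-spin reference → 2 extra × P = 604 kJ/mol.
Combining: -698 + 604 = -94 kJ/mol.

-94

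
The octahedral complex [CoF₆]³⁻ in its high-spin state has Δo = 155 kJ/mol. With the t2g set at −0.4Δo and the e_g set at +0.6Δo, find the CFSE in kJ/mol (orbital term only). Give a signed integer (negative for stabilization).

Each F⁻ contributes -1; 6 × (-1) = -6. With overall charge -3, Co is in the +3 oxidation state.
Co is in group 9, so Co³⁺ is d⁶ (9 − 3 = 6).
The d⁶ electrons fill as t2g^4 e_g^2.
CFSE(orbital) = 4×(-0.4Δo) + 2×(0.6Δo) = -0.4Δo; with Δo = 155 kJ/mol that is -62 kJ/mol.

-62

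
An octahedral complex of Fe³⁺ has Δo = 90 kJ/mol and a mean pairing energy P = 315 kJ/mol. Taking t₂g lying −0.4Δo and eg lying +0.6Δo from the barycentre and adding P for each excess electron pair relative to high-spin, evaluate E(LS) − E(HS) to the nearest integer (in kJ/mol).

450

Group 8 minus oxidation state +3 gives a d⁵ configuration for Fe³⁺.
In the high-spin limit (t₂g³ eg²) the orbital term is 0.0Δo = 0 kJ/mol, with no excess pairing.
Low-spin: t₂g⁵ eg⁰, orbital CFSE = -2.0Δo = -180 kJ/mol; plus 2 excess pairs × P = +630 kJ/mol; total 450 kJ/mol.
E(LS) − E(HS) = 450 − (0) = 450 kJ/mol.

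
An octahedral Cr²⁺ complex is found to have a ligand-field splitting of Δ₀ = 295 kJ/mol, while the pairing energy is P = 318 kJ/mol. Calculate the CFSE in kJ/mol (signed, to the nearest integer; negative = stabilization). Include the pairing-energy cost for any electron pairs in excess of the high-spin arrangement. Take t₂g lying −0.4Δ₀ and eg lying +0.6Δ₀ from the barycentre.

-177

Group 6 minus oxidation state +2 gives a d⁴ configuration for Cr²⁺.
Since Δ₀ = 295 kJ/mol < P = 318 kJ/mol, the complex adopts the high-spin configuration.
Filling d⁴ accordingly: t₂g³ eg¹.
Orbital CFSE = -0.6Δ₀ = -0.6 × 295 = -177 kJ/mol.
High-spin has no excess pairs, so no pairing correction applies.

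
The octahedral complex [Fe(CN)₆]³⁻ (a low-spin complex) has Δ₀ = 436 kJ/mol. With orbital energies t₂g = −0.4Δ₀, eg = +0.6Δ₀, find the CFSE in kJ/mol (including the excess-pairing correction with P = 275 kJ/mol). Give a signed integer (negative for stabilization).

Each CN⁻ contributes -1; 6 × (-1) = -6. With overall charge -3, Fe is in the +3 oxidation state.
Fe is in group 8, so Fe³⁺ is d⁵ (8 − 3 = 5).
Configuration: t₂g⁵ eg⁰.
Orbital CFSE = 5(-0.4) + 0(0.6) = -2.0Δ₀ = -2.0 × 436 = -872 kJ/mol.
Relative to high-spin t₂g³ eg² (0 paired), the low-spin configuration has 2 additional pairs, contributing +2 × 275 = +550 kJ/mol.
Combining: -872 + 550 = -322 kJ/mol.

-322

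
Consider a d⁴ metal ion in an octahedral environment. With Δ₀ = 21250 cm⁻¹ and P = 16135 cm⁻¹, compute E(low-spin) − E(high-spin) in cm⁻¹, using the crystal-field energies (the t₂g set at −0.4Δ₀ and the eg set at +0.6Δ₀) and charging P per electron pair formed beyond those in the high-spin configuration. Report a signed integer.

In the high-spin limit (t₂g³ eg¹) the orbital term is -0.6Δ₀ = -12750 cm⁻¹, with no excess pairing.
Low-spin: t₂g⁴ eg⁰, orbital CFSE = -1.6Δ₀ = -34000 cm⁻¹; plus 1 excess pair × P = +16135 cm⁻¹; total -17865 cm⁻¹.
Thus E(LS) − E(HS) = -5115 cm⁻¹.

-5115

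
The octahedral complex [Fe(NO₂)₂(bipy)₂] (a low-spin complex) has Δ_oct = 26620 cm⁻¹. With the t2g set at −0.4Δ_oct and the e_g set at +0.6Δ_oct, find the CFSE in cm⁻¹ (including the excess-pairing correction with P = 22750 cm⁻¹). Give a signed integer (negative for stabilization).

Ligand charges: 2×(-1) from NO₂⁻ and 2×(+0) from bipy sum to -2; with overall charge +0, Fe is +2.
Group 8 minus oxidation state +2 gives a d⁶ configuration for Fe²⁺.
The d⁶ electrons fill as t2g^6 e_g^0.
The orbital stabilization is -2.4Δ_oct = -2.4 × 26620 = -63888 cm⁻¹.
Relative to high-spin t2g^4 e_g^2 (1 paired), the low-spin configuration has 2 additional pairs, contributing +2 × 22750 = +45500 cm⁻¹.
Combining: -63888 + 45500 = -18388 cm⁻¹.

-18388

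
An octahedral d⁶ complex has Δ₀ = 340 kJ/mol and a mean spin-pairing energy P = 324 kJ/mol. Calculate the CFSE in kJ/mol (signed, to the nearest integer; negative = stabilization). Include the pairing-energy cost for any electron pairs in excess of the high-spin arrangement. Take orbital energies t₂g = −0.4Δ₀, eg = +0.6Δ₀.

-168

Here Δ₀ > P (340 > 324), so the low-spin state is favoured.
Filling d⁶ accordingly: t₂g⁶ eg⁰.
Orbital CFSE = -2.4Δ₀ = -2.4 × 340 = -816 kJ/mol.
Excess pairs vs high-spin: 3 − 1 = 2; pairing cost = +648 kJ/mol.
Net CFSE = -816 + 648 = -168 kJ/mol.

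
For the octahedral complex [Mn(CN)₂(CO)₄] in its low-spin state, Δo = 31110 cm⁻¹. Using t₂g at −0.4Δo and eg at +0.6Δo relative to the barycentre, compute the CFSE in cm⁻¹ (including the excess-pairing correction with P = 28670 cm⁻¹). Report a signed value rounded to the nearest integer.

Ligand charges: 2×(-1) from CN⁻ and 4×(+0) from CO sum to -2; with overall charge +0, Mn is +2.
Mn sits in group 7; removing 2 electrons leaves Mn²⁺ with 7 − 2 = 5 d electrons.
Configuration: t₂g⁵ eg⁰.
CFSE(orbital) = 5×(-0.4Δo) + 0×(0.6Δo) = -2.0Δo; with Δo = 31110 cm⁻¹ that is -62220 cm⁻¹.
High-spin d⁵ would be t₂g³ eg² with 0 pairs; low-spin has 2, so 2 excess pairs cost +2P = +57340 cm⁻¹.
Overall CFSE = -62220 + 57340 = -4880 cm⁻¹.

-4880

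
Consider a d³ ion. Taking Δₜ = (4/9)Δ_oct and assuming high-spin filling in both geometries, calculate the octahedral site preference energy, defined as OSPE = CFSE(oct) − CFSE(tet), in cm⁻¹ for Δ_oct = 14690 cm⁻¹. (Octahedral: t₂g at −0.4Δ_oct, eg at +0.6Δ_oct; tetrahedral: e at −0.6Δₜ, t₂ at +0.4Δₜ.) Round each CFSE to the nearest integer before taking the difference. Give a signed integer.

-12405

Octahedral (high-spin): t₂g³ eg⁰, CFSE = 3(−0.4) + 0(+0.6) = -1.2Δ_oct = -1.2 × 14690 = -17628 cm⁻¹.
Tetrahedral e² t₂¹ gives -0.8Δₜ = -0.8 × (4/9) × 14690 = -5223 cm⁻¹.
OSPE = -17628 − (-5223) = -12405 cm⁻¹.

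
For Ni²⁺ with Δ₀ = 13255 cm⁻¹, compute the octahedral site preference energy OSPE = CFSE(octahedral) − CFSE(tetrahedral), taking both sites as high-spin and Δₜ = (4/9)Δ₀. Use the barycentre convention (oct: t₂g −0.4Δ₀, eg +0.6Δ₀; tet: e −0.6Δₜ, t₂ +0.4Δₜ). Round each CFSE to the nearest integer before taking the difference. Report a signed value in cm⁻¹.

Ni is in group 10, so Ni²⁺ is d⁸ (10 − 2 = 8).
Octahedral (high-spin): t₂g⁶ eg², CFSE = 6(−0.4) + 2(+0.6) = -1.2Δ₀ = -1.2 × 13255 = -15906 cm⁻¹.
Tetrahedral e⁴ t₂⁴ gives -0.8Δₜ = -0.8 × (4/9) × 13255 = -4713 cm⁻¹.
Subtracting, OSPE = -15906 − (-4713) = -11193 cm⁻¹.

-11193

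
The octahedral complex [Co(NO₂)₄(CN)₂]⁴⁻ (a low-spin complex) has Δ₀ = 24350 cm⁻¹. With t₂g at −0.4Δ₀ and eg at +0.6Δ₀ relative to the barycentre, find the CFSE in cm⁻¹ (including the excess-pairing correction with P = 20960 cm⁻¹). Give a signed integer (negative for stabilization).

Ligand charges: 4×(-1) from NO₂⁻ and 2×(-1) from CN⁻ sum to -6; with overall charge -4, Co is +2.
Group 9 minus oxidation state +2 gives a d⁷ configuration for Co²⁺.
The d⁷ electrons fill as t₂g⁶ eg¹.
Orbital CFSE = 6(-0.4) + 1(0.6) = -1.8Δ₀ = -1.8 × 24350 = -43830 cm⁻¹.
High-spin d⁷ would be t₂g⁵ eg² with 2 pairs; low-spin has 3, so 1 excess pair costs +1P = +20960 cm⁻¹.
Overall CFSE = -43830 + 20960 = -22870 cm⁻¹.

-22870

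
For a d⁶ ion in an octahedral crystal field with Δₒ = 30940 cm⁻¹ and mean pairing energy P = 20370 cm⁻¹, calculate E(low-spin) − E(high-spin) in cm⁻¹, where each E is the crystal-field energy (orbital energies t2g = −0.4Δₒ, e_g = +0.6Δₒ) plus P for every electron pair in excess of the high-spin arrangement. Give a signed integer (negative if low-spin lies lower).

-21140

High-spin d⁶ fills as t2g^4 e_g^2 with CFSE 4(−0.4) + 2(+0.6) = -0.4Δₒ = -12376 cm⁻¹.
Low-spin t2g^6 e_g^0 gives -2.4Δₒ = -74256 cm⁻¹, but forming 2 extra pairs costs 2P = 40740 cm⁻¹, so E(LS) = -74256 + 40740 = -33516 cm⁻¹.
E(LS) − E(HS) = -33516 − (-12376) = -21140 cm⁻¹.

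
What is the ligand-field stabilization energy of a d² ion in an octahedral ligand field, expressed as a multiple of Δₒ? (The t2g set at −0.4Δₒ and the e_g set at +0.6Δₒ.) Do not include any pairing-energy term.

-0.8 Δₒ

Configuration: t2g^2 e_g^0.
CFSE = 2(-0.4Δₒ) + 0(0.6Δₒ) = -0.8Δₒ + 0.0Δₒ = -0.8Δₒ.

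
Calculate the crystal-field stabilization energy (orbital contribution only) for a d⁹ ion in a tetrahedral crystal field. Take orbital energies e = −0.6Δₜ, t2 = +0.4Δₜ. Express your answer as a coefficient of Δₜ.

-0.4 Δₜ

Tetrahedral fields are weak (Δₜ ≈ 4/9 Δₒ), so electrons fill high-spin.
Configuration: e^4 t2^5.
CFSE = 4(-0.6Δₜ) + 5(0.4Δₜ) = -2.4Δₜ + 2.0Δₜ = -0.4Δₜ.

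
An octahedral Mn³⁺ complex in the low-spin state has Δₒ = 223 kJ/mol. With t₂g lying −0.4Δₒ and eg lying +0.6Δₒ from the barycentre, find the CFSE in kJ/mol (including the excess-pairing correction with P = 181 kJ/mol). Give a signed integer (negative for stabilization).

-176

Mn³⁺: group 7, so d-count = 7 − 3 = 4.
Electron filling gives t₂g⁴ eg⁰.
Orbital CFSE = 4(-0.4) + 0(0.6) = -1.6Δₒ = -1.6 × 223 = -357 kJ/mol.
High-spin d⁴ would be t₂g³ eg¹ with 0 pairs; low-spin has 1, so 1 excess pair costs +1P = +181 kJ/mol.
Combining: -357 + 181 = -176 kJ/mol.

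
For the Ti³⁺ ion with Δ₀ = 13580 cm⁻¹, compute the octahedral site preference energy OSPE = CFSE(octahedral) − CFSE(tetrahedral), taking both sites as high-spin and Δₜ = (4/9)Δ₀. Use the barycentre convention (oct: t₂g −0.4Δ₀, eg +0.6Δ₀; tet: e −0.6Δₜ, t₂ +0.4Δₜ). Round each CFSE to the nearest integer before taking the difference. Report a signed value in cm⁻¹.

Ti³⁺: group 4, so d-count = 4 − 3 = 1.
In an octahedral site d¹ (HS) is t2g^1 e_g^0, giving CFSE(oct) = -0.4Δ₀ = -5432 cm⁻¹.
In a tetrahedral site the filling is e^1 t2^0: CFSE(tet) = -0.6Δₜ = -0.6 × (4/9)(13580) = -3621 cm⁻¹.
Subtracting, OSPE = -5432 − (-3621) = -1811 cm⁻¹.

-1811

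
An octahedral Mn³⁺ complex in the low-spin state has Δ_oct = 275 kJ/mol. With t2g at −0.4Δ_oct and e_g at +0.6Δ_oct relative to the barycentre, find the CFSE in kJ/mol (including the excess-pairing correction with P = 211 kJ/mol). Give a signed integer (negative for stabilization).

-229

Group 7 minus oxidation state +3 gives a d⁴ configuration for Mn³⁺.
Configuration: t2g^4 e_g^0.
CFSE(orbital) = 4×(-0.4Δ_oct) + 0×(0.6Δ_oct) = -1.6Δ_oct; with Δ_oct = 275 kJ/mol that is -440 kJ/mol.
Pairing penalty: 1 pair vs 0 in the high-spin reference → 1 extra × P = 211 kJ/mol.
Combining: -440 + 211 = -229 kJ/mol.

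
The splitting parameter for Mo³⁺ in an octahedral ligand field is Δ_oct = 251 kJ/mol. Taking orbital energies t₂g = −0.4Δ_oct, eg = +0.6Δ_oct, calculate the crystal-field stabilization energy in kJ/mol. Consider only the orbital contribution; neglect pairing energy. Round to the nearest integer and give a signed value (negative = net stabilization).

Mo³⁺: group 6, so d-count = 6 − 3 = 3.
The d³ electrons fill as t₂g³ eg⁰.
Orbital CFSE = 3(-0.4) + 0(0.6) = -1.2Δ_oct = -1.2 × 251 = -301 kJ/mol.

-301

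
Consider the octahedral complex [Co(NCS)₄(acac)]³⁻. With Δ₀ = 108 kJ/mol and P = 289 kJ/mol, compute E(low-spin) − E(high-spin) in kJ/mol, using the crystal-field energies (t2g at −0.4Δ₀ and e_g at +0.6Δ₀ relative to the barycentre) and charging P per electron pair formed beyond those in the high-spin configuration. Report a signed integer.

Ligand charges: 4×(-1) from NCS⁻ and 1×(-1) from acac⁻ sum to -5; with overall charge -3, Co is +2.
Co is in group 9, so Co²⁺ is d⁷ (9 − 2 = 7).
High-spin d⁷ fills as t2g^5 e_g^2 with CFSE 5(−0.4) + 2(+0.6) = -0.8Δ₀ = -86 kJ/mol.
For low-spin the configuration is t2g^6 e_g^1: orbital energy -1.8 × 108 = -194 kJ/mol, and 1 additional pair relative to high-spin adds 289 kJ/mol, giving 95 kJ/mol.
The difference is 95 − (-86) = 181 kJ/mol, so high-spin lies lower.

181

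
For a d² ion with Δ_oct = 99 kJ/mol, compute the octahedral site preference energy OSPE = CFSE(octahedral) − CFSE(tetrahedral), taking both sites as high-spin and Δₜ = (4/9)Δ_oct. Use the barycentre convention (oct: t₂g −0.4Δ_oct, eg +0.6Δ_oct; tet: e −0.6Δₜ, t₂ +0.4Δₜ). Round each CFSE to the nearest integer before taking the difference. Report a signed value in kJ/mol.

-26

In an octahedral site d² (HS) is t₂g² eg⁰, giving CFSE(oct) = -0.8Δ_oct = -79 kJ/mol.
In a tetrahedral site the filling is e² t₂⁰: CFSE(tet) = -1.2Δₜ = -1.2 × (4/9)(99) = -53 kJ/mol.
OSPE = CFSE(oct) − CFSE(tet) = -79 − (-53) = -26 kJ/mol.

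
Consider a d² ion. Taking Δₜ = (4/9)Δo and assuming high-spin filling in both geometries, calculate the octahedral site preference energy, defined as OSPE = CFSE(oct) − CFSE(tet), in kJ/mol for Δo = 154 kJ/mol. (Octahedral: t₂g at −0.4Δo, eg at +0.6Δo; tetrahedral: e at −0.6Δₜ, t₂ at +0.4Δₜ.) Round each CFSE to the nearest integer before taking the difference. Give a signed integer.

Octahedral high-spin t₂g² eg⁰: CFSE = -0.8 × 154 = -123 kJ/mol.
Tetrahedral: e² t₂⁰, CFSE = 2(−0.6) + 0(+0.4) = -1.2Δₜ = -1.2 × (4/9) × 154 = -82 kJ/mol.
OSPE = -123 − (-82) = -41 kJ/mol.

-41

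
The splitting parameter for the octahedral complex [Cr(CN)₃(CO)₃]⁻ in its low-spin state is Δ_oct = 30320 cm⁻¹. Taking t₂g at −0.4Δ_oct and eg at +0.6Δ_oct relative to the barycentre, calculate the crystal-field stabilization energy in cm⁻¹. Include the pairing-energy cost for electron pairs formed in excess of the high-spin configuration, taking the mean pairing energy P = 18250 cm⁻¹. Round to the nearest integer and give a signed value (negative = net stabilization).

Ligand charges: 3×(-1) from CN⁻ and 3×(+0) from CO sum to -3; with overall charge -1, Cr is +2.
Cr sits in group 6; removing 2 electrons leaves Cr²⁺ with 6 − 2 = 4 d electrons.
Electron filling gives t₂g⁴ eg⁰.
The orbital stabilization is -1.6Δ_oct = -1.6 × 30320 = -48512 cm⁻¹.
High-spin d⁴ would be t₂g³ eg¹ with 0 pairs; low-spin has 1, so 1 excess pair costs +1P = +18250 cm⁻¹.
Combining: -48512 + 18250 = -30262 cm⁻¹.

-30262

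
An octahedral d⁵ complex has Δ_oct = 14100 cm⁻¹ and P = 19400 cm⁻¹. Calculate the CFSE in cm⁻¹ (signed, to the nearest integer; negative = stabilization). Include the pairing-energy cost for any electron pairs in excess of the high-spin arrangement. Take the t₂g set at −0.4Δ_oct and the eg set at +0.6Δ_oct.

Δ_oct < P, so pairing is avoided: the ground state is high-spin.
Configuration: t₂g³ eg².
Orbital CFSE = 0.0Δ_oct = 0.0 × 14100 = 0 cm⁻¹.
High-spin has no excess pairs, so no pairing correction applies.

0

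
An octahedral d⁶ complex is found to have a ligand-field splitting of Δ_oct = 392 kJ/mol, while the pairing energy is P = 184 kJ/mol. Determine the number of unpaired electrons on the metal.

With Δ_oct > P the complex is low-spin.
That gives t₂g⁶ eg⁰.
Unpaired electrons: 0.

0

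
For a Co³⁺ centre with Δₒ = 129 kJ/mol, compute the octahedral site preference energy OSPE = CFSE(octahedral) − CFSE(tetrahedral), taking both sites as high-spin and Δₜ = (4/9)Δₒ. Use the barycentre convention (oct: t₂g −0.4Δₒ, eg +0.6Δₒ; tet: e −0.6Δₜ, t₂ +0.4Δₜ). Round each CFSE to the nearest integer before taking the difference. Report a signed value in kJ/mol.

Co is in group 9, so Co³⁺ is d⁶ (9 − 3 = 6).
In an octahedral site d⁶ (HS) is t2g^4 e_g^2, giving CFSE(oct) = -0.4Δₒ = -52 kJ/mol.
In a tetrahedral site the filling is e^3 t2^3: CFSE(tet) = -0.6Δₜ = -0.6 × (4/9)(129) = -34 kJ/mol.
OSPE = -52 − (-34) = -18 kJ/mol.

-18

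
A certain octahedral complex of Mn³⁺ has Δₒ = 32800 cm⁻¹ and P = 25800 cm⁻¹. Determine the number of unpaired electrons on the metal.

2

Mn³⁺: group 7, so d-count = 7 − 3 = 4.
Here Δₒ > P (32800 > 25800), so the low-spin state is favoured.
That gives t2g^4 e_g^0.
Unpaired electrons: 2.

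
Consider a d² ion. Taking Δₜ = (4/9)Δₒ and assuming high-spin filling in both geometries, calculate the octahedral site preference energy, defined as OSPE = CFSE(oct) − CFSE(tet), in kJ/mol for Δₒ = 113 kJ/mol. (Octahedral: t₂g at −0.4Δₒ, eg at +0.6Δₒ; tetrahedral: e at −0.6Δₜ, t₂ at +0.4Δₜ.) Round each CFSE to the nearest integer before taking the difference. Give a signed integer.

In an octahedral site d² (HS) is t2g^2 e_g^0, giving CFSE(oct) = -0.8Δₒ = -90 kJ/mol.
Tetrahedral: e^2 t2^0, CFSE = 2(−0.6) + 0(+0.4) = -1.2Δₜ = -1.2 × (4/9) × 113 = -60 kJ/mol.
Subtracting, OSPE = -90 − (-60) = -30 kJ/mol.

-30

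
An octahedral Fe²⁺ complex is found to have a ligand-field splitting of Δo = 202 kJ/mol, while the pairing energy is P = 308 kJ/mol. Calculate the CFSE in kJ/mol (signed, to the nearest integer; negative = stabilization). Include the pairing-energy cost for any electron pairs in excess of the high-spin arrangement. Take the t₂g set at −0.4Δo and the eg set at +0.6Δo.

Fe²⁺: group 8, so d-count = 8 − 2 = 6.
Δo < P, so pairing is avoided: the ground state is high-spin.
That gives t₂g⁴ eg².
Orbital CFSE = -0.4Δo = -0.4 × 202 = -81 kJ/mol.
High-spin has no excess pairs, so no pairing correction applies.

-81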